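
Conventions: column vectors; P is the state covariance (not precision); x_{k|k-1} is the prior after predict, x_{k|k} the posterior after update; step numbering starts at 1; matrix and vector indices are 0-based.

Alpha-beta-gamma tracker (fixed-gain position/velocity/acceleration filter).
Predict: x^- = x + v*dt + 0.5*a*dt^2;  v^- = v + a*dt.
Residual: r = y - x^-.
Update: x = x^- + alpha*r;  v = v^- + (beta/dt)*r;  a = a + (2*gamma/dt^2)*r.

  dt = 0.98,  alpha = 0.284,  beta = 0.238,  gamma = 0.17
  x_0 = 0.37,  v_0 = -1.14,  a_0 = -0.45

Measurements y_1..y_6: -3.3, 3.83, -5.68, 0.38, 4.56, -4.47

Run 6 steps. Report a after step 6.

a_post = -0.1149

step 1: x_pred=-0.9633  r=-2.3367  x^+=-1.6269  v^+=-2.1485  a^+=-1.2772
step 2: x_pred=-4.3458  r=8.1758  x^+=-2.0238  v^+=-1.4146  a^+=1.6171
step 3: x_pred=-2.6336  r=-3.0464  x^+=-3.4988  v^+=-0.5697  a^+=0.5387
step 4: x_pred=-3.7984  r=4.1784  x^+=-2.6118  v^+=0.9730  a^+=2.0179
step 5: x_pred=-0.6892  r=5.2492  x^+=0.8016  v^+=4.2253  a^+=3.8762
step 6: x_pred=6.8038  r=-11.2738  x^+=3.6020  v^+=5.2861  a^+=-0.1149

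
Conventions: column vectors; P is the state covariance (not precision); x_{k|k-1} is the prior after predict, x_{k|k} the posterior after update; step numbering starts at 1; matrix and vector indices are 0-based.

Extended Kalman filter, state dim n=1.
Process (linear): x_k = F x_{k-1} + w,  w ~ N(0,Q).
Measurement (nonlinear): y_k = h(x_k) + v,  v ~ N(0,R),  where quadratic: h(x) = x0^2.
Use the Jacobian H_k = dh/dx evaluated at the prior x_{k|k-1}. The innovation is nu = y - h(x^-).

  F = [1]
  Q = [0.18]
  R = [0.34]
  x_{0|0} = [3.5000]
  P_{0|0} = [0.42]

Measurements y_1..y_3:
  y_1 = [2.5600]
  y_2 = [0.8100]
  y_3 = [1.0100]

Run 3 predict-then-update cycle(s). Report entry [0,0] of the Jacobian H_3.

step 1: x^-=[3.5000]  P^-=[0.6000]  H_jac=[7.0000]  S=[29.7400]  K=[0.1412]  nu=[-9.6900]  x^+=[2.1315]  P^+=[0.0069]
step 2: x^-=[2.1315]  P^-=[0.1869]  H_jac=[4.2631]  S=[3.7360]  K=[0.2132]  nu=[-3.7335]  x^+=[1.3355]  P^+=[0.0170]
step 3: x^-=[1.3355]  P^-=[0.1970]  H_jac=[2.6709]  S=[1.7454]  K=[0.3015]  nu=[-0.7735]  x^+=[1.1023]  P^+=[0.0384]

H_jac[0,0] = 2.6709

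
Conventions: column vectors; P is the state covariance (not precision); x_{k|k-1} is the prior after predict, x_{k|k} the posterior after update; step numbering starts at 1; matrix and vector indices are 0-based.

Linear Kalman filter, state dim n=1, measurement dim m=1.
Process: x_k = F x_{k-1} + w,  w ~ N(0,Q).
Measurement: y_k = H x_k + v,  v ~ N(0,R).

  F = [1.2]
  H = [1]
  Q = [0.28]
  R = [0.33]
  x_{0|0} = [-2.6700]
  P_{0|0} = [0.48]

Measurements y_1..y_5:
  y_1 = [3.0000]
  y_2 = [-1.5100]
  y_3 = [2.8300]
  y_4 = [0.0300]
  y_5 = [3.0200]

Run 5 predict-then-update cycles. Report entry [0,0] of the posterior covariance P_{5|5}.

step 1: x^-=[-3.2040]  P^-=[0.9712]  S=[1.3012]  K=[0.7464]  nu=[6.2040]  x^+=[1.4266]  P^+=[0.2463]
step 2: x^-=[1.7119]  P^-=[0.6347]  S=[0.9647]  K=[0.6579]  nu=[-3.2219]  x^+=[-0.4078]  P^+=[0.2171]
step 3: x^-=[-0.4894]  P^-=[0.5926]  S=[0.9226]  K=[0.6423]  nu=[3.3194]  x^+=[1.6428]  P^+=[0.2120]
step 4: x^-=[1.9713]  P^-=[0.5852]  S=[0.9152]  K=[0.6394]  nu=[-1.9413]  x^+=[0.7300]  P^+=[0.2110]
step 5: x^-=[0.8760]  P^-=[0.5839]  S=[0.9139]  K=[0.6389]  nu=[2.1440]  x^+=[2.2458]  P^+=[0.2108]

P_post[0,0] = 0.2108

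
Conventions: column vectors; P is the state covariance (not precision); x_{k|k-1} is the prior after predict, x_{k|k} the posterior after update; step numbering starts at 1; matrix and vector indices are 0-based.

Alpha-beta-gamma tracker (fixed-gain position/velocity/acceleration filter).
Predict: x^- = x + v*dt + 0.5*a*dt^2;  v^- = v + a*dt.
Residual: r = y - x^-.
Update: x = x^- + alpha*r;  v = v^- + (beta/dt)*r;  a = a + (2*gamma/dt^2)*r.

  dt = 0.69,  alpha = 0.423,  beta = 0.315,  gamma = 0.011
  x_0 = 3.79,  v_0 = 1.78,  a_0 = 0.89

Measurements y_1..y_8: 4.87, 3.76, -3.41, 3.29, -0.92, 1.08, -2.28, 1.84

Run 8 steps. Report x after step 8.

x_post = -0.3962

step 1: x_pred=5.2301  r=-0.3601  x^+=5.0778  v^+=2.2297  a^+=0.8734
step 2: x_pred=6.8242  r=-3.0642  x^+=5.5280  v^+=1.4335  a^+=0.7318
step 3: x_pred=6.6913  r=-10.1013  x^+=2.4185  v^+=-2.6731  a^+=0.2650
step 4: x_pred=0.6371  r=2.6529  x^+=1.7593  v^+=-1.2791  a^+=0.3876
step 5: x_pred=0.9690  r=-1.8890  x^+=0.1699  v^+=-1.8740  a^+=0.3003
step 6: x_pred=-1.0517  r=2.1317  x^+=-0.1500  v^+=-0.6937  a^+=0.3988
step 7: x_pred=-0.5337  r=-1.7463  x^+=-1.2724  v^+=-1.2157  a^+=0.3181
step 8: x_pred=-2.0355  r=3.8755  x^+=-0.3962  v^+=0.7730  a^+=0.4972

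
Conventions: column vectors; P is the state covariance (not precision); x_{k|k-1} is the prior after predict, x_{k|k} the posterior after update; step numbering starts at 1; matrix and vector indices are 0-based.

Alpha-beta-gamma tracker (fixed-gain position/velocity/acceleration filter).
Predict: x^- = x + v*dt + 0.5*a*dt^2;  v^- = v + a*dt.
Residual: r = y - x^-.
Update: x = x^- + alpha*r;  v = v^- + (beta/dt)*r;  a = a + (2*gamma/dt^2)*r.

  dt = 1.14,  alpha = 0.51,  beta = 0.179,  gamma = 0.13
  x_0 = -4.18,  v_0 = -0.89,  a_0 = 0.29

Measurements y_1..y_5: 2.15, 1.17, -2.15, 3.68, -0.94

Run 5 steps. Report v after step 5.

v_post = 2.2555

step 1: x_pred=-5.0062  r=7.1562  x^+=-1.3565  v^+=0.5642  a^+=1.7217
step 2: x_pred=0.4055  r=0.7645  x^+=0.7954  v^+=2.6470  a^+=1.8746
step 3: x_pred=5.0311  r=-7.1811  x^+=1.3687  v^+=3.6565  a^+=0.4380
step 4: x_pred=5.8217  r=-2.1417  x^+=4.7295  v^+=3.8195  a^+=0.0095
step 5: x_pred=9.0899  r=-10.0299  x^+=3.9746  v^+=2.2555  a^+=-1.9971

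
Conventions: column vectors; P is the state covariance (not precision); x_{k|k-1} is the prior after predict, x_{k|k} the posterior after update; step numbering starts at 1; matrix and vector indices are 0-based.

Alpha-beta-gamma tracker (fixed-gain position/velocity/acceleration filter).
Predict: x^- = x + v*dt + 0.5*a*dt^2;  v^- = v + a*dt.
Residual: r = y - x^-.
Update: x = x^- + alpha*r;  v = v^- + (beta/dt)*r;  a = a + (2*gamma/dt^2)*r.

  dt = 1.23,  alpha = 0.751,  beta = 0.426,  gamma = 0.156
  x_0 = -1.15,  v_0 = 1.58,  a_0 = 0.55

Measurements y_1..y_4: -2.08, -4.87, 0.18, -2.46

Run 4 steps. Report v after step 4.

v_post = -0.5255

step 1: x_pred=1.2094  r=-3.2894  x^+=-1.2609  v^+=1.1172  a^+=-0.1284
step 2: x_pred=0.0162  r=-4.8862  x^+=-3.6533  v^+=-0.7329  a^+=-1.1360
step 3: x_pred=-5.4142  r=5.5942  x^+=-1.2130  v^+=-0.1927  a^+=0.0177
step 4: x_pred=-1.4367  r=-1.0233  x^+=-2.2052  v^+=-0.5255  a^+=-0.1934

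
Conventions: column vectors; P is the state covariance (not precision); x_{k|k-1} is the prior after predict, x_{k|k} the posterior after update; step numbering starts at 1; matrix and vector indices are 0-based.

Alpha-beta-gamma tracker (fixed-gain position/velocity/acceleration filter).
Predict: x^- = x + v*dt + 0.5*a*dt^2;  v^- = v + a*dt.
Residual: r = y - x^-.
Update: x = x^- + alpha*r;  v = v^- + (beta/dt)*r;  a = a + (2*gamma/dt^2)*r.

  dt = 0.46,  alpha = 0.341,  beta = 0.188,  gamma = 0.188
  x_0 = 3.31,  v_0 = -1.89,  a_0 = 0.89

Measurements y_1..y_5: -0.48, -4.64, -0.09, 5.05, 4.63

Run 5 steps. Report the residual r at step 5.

resid = 8.5408

step 1: x_pred=2.5348  r=-3.0148  x^+=1.5067  v^+=-2.7127  a^+=-4.4670
step 2: x_pred=-0.2137  r=-4.4263  x^+=-1.7231  v^+=-6.5766  a^+=-12.3322
step 3: x_pred=-6.0531  r=5.9631  x^+=-4.0197  v^+=-9.8123  a^+=-1.7363
step 4: x_pred=-8.7170  r=13.7670  x^+=-4.0225  v^+=-4.9845  a^+=22.7269
step 5: x_pred=-3.9108  r=8.5408  x^+=-0.9984  v^+=8.9605  a^+=37.9034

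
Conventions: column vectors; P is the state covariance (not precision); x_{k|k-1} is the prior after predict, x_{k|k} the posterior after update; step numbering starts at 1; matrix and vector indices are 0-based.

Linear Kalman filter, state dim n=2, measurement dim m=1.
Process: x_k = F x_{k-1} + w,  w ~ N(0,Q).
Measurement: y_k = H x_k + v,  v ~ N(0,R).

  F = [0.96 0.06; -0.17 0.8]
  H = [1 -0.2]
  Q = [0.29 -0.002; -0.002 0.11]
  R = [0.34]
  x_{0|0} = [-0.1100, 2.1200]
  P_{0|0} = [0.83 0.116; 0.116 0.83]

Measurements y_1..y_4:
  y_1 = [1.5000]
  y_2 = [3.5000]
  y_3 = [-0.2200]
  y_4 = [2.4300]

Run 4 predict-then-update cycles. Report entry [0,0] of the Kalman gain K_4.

step 1: x^-=[0.0216, 1.7147]  P^-=[1.0713 -0.0097; -0.0097 0.6336]  S=[1.4405]  K=[0.7450; -0.0947]  nu=[1.8213]  x^+=[1.3786, 1.5422]  P^+=[0.2717 0.0919; 0.0919 0.6207]
step 2: x^-=[1.4159, 0.9994]  P^-=[0.5532 0.0531; 0.0531 0.4901]  S=[0.8916]  K=[0.6086; -0.0504]  nu=[2.2839]  x^+=[2.8059, 0.8844]  P^+=[0.2230 0.0804; 0.0804 0.4878]
step 3: x^-=[2.7467, 0.2305]  P^-=[0.5065 0.0460; 0.0460 0.4068]  S=[0.8444]  K=[0.5890; -0.0419]  nu=[-2.9206]  x^+=[1.0265, 0.3529]  P^+=[0.2136 0.0668; 0.0668 0.4053]
step 4: x^-=[1.0066, 0.1078]  P^-=[0.4960 0.0332; 0.0332 0.3574]  S=[0.8370]  K=[0.5847; -0.0457]  nu=[1.4449]  x^+=[1.8514, 0.0417]  P^+=[0.2099 0.0556; 0.0556 0.3556]

K[0,0] = 0.5847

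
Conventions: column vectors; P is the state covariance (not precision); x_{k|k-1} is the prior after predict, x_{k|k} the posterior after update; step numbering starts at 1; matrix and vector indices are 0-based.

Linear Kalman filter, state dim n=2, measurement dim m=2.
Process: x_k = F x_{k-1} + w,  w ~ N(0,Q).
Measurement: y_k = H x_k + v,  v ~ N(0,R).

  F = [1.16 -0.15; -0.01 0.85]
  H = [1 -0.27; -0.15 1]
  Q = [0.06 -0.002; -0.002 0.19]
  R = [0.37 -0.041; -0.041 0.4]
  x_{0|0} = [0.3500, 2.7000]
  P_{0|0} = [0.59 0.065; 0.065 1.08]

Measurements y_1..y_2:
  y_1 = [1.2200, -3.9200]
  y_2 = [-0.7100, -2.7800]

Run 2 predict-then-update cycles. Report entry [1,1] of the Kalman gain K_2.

K[1,1] = 0.4927

step 1: x^-=[0.0010, 2.2915]  P^-=[0.8556 -0.0824; -0.0824 0.9693]  S=[1.3407 -0.5167; -0.5167 1.4132]  K=[0.6953 0.1051; 0.0129 0.6993]  nu=[1.8377, -6.2113]  x^+=[0.6257, -2.0285]  P^+=[0.2674 0.0537; 0.0537 0.2872]
step 2: x^-=[1.0301, -1.7304]  P^-=[0.4076 0.0113; 0.0113 0.3966]  S=[0.8005 -0.1975; -0.1975 0.8024]  K=[0.5218 0.0663; 0.0018 0.4927]  nu=[-2.2073, -0.8950]  x^+=[-0.1810, -2.1755]  P^+=[0.1998 0.0351; 0.0351 0.2022]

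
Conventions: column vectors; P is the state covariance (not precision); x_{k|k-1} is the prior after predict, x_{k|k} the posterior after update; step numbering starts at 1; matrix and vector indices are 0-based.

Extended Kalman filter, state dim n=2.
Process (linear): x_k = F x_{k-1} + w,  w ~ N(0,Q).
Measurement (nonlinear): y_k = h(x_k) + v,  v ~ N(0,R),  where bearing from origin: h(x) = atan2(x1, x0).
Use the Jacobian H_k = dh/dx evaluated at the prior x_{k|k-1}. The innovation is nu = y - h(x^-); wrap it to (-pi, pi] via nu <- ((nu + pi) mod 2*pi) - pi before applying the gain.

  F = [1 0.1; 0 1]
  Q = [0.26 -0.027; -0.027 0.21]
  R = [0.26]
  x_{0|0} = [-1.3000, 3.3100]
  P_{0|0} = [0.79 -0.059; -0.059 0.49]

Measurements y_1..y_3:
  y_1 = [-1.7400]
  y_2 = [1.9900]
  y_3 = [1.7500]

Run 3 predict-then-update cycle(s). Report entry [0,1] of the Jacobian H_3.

H_jac[0,1] = -0.1554

step 1: x^-=[-0.9690, 3.3100]  P^-=[1.0431 -0.0370; -0.0370 0.7000]  H_jac=[-0.2783 -0.0815]  S=[0.3437]  K=[-0.8357; -0.1359]  nu=[2.6876]  x^+=[-3.2149, 2.9446]  P^+=[0.8031 -0.0760; -0.0760 0.6936]
step 2: x^-=[-2.9204, 2.9446]  P^-=[1.0548 -0.0337; -0.0337 0.9036]  H_jac=[-0.1712 -0.1698]  S=[0.3150]  K=[-0.5551; -0.4688]  nu=[-0.3621]  x^+=[-2.7195, 3.1144]  P^+=[0.9577 -0.1157; -0.1157 0.8344]
step 3: x^-=[-2.4080, 3.1144]  P^-=[1.2029 -0.0592; -0.0592 1.0444]  H_jac=[-0.2010 -0.1554]  S=[0.3301]  K=[-0.7045; -0.4556]  nu=[-0.4790]  x^+=[-2.0706, 3.3326]  P^+=[1.0391 -0.1651; -0.1651 0.9759]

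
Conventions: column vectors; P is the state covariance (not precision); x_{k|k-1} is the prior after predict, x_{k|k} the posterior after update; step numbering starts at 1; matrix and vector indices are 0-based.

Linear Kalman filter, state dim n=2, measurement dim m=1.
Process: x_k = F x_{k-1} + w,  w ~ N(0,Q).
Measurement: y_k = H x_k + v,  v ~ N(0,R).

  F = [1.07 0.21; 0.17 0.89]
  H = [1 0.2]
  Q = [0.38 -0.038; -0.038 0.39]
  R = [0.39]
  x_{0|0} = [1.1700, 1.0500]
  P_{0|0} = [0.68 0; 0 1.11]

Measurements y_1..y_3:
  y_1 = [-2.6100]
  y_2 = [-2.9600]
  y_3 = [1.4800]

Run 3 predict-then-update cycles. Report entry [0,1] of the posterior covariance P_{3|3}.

step 1: x^-=[1.4724, 1.1334]  P^-=[1.2075 0.2932; 0.2932 1.2889]  S=[1.7663]  K=[0.7168; 0.3119]  nu=[-4.3091]  x^+=[-1.6164, -0.2106]  P^+=[0.2999 -0.1018; -0.1018 1.1170]
step 2: x^-=[-1.7738, -0.4623]  P^-=[0.7269 0.1248; 0.1248 1.2527]  S=[1.2169]  K=[0.6178; 0.3084]  nu=[-1.0937]  x^+=[-2.4496, -0.7996]  P^+=[0.2624 -0.1071; -0.1071 1.1369]
step 3: x^-=[-2.7889, -1.1281]  P^-=[0.6824 0.1164; 0.1164 1.2657]  S=[1.1696]  K=[0.6034; 0.3160]  nu=[4.4946]  x^+=[-0.0771, 0.2920]  P^+=[0.2566 -0.1066; -0.1066 1.1490]

P_post[0,1] = -0.1066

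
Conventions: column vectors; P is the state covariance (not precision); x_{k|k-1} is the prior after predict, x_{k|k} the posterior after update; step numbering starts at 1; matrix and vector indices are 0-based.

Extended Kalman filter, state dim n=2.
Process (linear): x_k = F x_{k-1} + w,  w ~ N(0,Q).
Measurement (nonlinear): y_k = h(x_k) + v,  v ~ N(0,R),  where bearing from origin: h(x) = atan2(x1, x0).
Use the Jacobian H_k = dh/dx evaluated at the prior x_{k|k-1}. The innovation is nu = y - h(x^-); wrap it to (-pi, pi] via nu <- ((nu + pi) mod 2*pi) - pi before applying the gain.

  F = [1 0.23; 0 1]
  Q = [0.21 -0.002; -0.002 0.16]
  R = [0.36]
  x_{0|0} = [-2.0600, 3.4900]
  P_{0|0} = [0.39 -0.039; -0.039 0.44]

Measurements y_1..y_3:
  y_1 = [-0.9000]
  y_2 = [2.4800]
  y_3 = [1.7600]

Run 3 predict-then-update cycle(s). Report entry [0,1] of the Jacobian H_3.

H_jac[0,1] = 0.0683

step 1: x^-=[-1.2573, 3.4900]  P^-=[0.6053 0.0602; 0.0602 0.6000]  H_jac=[-0.2536 -0.0914]  S=[0.4067]  K=[-0.3910; -0.1723]  nu=[-2.8166]  x^+=[-0.1561, 3.9754]  P^+=[0.5432 0.0328; 0.0328 0.5879]
step 2: x^-=[0.7582, 3.9754]  P^-=[0.7993 0.1660; 0.1660 0.7479]  H_jac=[-0.2427 0.0463]  S=[0.4050]  K=[-0.4601; -0.0140]  nu=[1.0977]  x^+=[0.2532, 3.9600]  P^+=[0.7136 0.1634; 0.1634 0.7478]
step 3: x^-=[1.1640, 3.9600]  P^-=[1.0383 0.3334; 0.3334 0.9078]  H_jac=[-0.2324 0.0683]  S=[0.4097]  K=[-0.5334; -0.0378]  nu=[0.4751]  x^+=[0.9106, 3.9420]  P^+=[0.9217 0.3252; 0.3252 0.9073]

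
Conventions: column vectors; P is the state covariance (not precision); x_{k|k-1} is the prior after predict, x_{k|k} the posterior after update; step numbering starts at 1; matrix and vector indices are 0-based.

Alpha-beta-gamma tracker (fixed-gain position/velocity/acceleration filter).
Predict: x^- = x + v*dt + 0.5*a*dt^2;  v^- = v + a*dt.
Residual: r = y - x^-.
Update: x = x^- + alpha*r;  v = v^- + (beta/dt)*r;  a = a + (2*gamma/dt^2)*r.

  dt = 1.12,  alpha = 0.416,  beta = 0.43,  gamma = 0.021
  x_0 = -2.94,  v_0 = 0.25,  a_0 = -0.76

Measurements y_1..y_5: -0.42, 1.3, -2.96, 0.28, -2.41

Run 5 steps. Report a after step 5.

a_post = -0.5712

step 1: x_pred=-3.1367  r=2.7167  x^+=-2.0065  v^+=0.4418  a^+=-0.6690
step 2: x_pred=-1.9313  r=3.2313  x^+=-0.5871  v^+=0.9331  a^+=-0.5608
step 3: x_pred=0.1062  r=-3.0662  x^+=-1.1693  v^+=-0.8723  a^+=-0.6635
step 4: x_pred=-2.5624  r=2.8424  x^+=-1.3800  v^+=-0.5241  a^+=-0.5683
step 5: x_pred=-2.3234  r=-0.0866  x^+=-2.3594  v^+=-1.1939  a^+=-0.5712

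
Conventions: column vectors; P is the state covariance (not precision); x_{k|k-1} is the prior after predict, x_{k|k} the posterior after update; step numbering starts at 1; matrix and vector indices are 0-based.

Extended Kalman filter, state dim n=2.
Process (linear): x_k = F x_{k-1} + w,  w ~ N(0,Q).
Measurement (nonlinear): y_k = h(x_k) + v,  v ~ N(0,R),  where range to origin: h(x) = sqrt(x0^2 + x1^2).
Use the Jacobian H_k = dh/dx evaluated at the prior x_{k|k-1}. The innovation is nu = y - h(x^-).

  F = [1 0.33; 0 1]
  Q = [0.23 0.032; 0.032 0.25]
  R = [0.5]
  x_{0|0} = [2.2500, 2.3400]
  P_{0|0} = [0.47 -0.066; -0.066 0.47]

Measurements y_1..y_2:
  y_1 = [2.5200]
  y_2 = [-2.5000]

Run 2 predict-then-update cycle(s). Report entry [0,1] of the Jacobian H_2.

H_jac[0,1] = 0.5175

step 1: x^-=[3.0222, 2.3400]  P^-=[0.7076 0.1211; 0.1211 0.7200]  H_jac=[0.7907 0.6122]  S=[1.3295]  K=[0.4766; 0.4036]  nu=[-1.3022]  x^+=[2.4016, 1.8145]  P^+=[0.4056 -0.1346; -0.1346 0.5035]
step 2: x^-=[3.0003, 1.8145]  P^-=[0.6016 0.0635; 0.0635 0.7535]  H_jac=[0.8557 0.5175]  S=[1.1985]  K=[0.4569; 0.3707]  nu=[-6.0063]  x^+=[0.2558, -0.4119]  P^+=[0.3514 -0.1395; -0.1395 0.5888]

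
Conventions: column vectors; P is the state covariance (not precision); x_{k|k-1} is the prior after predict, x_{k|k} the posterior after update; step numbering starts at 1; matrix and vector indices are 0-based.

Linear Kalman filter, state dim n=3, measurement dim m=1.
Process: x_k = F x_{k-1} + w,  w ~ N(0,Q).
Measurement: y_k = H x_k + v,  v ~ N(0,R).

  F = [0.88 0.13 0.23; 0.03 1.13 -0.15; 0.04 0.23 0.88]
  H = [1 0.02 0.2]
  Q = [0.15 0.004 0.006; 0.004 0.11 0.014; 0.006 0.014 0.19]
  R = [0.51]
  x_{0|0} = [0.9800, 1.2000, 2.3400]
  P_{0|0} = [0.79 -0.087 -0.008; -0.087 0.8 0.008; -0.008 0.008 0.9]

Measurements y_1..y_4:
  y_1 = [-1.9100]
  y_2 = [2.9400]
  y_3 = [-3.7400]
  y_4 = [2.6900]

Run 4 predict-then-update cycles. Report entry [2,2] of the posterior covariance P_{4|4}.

step 1: x^-=[1.5566, 1.0344, 2.3744]  P^-=[0.8002 0.0274 0.2169; 0.0274 1.1439 0.1071; 0.2169 0.1071 0.9316]  S=[1.4367]  K=[0.5876; 0.0499; 0.2822]  nu=[-3.9622]  x^+=[-0.7715, 0.8367, 1.2565]  P^+=[0.3042 -0.0147 -0.0213; -0.0147 1.1404 0.0868; -0.0213 0.0868 0.8172]
step 2: x^-=[-0.2812, 0.7339, 1.2673]  P^-=[0.4413 0.1602 0.2110; 0.1602 1.5546 0.2850; 0.2110 0.2850 0.9171]  S=[1.0817]  K=[0.4499; 0.2295; 0.3699]  nu=[2.9530]  x^+=[1.0475, 1.4117, 2.3596]  P^+=[0.2223 0.0485 0.0310; 0.0485 1.4976 0.1932; 0.0310 0.1932 0.7691]
step 3: x^-=[1.6481, 1.2727, 2.4430]  P^-=[0.4233 0.2943 0.2809; 0.2943 1.9773 0.4905; 0.2809 0.4905 0.9464]  S=[1.1000]  K=[0.4413; 0.3927; 0.4364]  nu=[-5.9021]  x^+=[-0.9563, -1.0449, -0.1324]  P^+=[0.2091 0.1037 0.0691; 0.1037 1.8077 0.3021; 0.0691 0.3021 0.7370]
step 4: x^-=[-1.0078, -1.1895, -0.3951]  P^-=[0.4513 0.4171 0.3428; 0.4171 2.3390 0.6836; 0.3428 0.6836 0.9857]  S=[1.1609]  K=[0.4550; 0.5174; 0.4769]  nu=[3.8006]  x^+=[0.7213, 0.7768, 1.4174]  P^+=[0.2110 0.1439 0.0909; 0.1439 2.0282 0.3971; 0.0909 0.3971 0.7217]

P_post[2,2] = 0.7217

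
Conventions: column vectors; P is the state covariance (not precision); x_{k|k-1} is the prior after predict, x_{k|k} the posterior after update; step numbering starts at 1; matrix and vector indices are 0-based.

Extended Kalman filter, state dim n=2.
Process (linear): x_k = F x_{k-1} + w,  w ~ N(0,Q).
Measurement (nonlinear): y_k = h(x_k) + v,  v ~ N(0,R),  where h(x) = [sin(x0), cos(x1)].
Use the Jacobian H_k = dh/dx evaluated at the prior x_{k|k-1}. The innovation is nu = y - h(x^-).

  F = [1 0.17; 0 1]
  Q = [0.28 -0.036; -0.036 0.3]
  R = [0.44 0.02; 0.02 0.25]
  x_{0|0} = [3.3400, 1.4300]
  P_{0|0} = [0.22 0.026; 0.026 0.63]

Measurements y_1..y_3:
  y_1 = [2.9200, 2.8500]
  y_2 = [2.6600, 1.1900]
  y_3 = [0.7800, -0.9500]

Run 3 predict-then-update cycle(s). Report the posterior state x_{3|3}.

x_post = [1.4673, -1.7496]

step 1: x^-=[3.5831, 1.4300]  P^-=[0.5270 0.0971; 0.0971 0.9300]  H_jac=[-0.9041 0.0000; 0.0000 -0.9901]  S=[0.8708 0.1069; 0.1069 1.1617]  K=[-0.5432 -0.0328; -0.0035 -0.7923]  nu=[3.3473, 2.7097]  x^+=[1.6761, -0.7287]  P^+=[0.2651 0.0192; 0.0192 0.2001]
step 2: x^-=[1.5523, -0.7287]  P^-=[0.5574 0.0173; 0.0173 0.5001]  H_jac=[0.0185 0.0000; 0.0000 0.6659]  S=[0.4402 0.0202; 0.0202 0.4718]  K=[0.0224 0.0234; -0.0318 0.7073]  nu=[1.6602, 0.4440]  x^+=[1.5998, -0.4674]  P^+=[0.5569 0.0095; 0.0095 0.2646]
step 3: x^-=[1.5204, -0.4674]  P^-=[0.8478 0.0184; 0.0184 0.5646]  H_jac=[0.0504 0.0000; 0.0000 0.4506]  S=[0.4422 0.0204; 0.0204 0.3646]  K=[0.0958 0.0174; -0.0302 0.6994]  nu=[-0.2187, -1.8427]  x^+=[1.4673, -1.7496]  P^+=[0.8435 0.0139; 0.0139 0.3867]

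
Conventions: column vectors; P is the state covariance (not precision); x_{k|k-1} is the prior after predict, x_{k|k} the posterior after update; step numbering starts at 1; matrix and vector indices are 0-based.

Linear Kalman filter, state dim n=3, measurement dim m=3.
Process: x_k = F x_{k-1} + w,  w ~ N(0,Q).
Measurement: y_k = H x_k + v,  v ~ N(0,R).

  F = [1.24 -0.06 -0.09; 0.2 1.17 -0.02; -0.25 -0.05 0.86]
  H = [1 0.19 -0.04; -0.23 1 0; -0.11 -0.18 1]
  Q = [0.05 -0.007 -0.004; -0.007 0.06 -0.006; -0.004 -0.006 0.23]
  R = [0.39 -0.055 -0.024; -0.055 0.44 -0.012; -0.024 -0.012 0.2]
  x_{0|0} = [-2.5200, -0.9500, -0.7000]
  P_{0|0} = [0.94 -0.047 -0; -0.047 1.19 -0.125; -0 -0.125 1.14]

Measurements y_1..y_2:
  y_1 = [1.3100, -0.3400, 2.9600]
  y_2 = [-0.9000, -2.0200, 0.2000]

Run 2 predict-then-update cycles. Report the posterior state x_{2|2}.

x_post = [-0.0355, -1.3203, 0.6735]

step 1: x^-=[-3.0048, -1.6015, 0.0755]  P^-=[1.5145 0.0900 -0.3720; 0.0900 1.7109 -0.2539; -0.3720 -0.2539 1.1444]  S=[2.0359 0.0146 -0.7366; 0.0146 2.1896 -0.4562; -0.7366 -0.4562 1.5950]  K=[0.7457 -0.1315 -0.0410; 0.1828 0.7588 -0.0570; 0.0716 0.0960 0.8324]  nu=[4.6221, 0.5704, 2.2657]  x^+=[0.2740, -0.4529, 2.3471]  P^+=[0.3046 -0.0283 0.0039; -0.0283 0.3180 0.0292; 0.0039 0.0292 0.1693]
step 2: x^-=[0.1556, -0.5220, 1.9727]  P^-=[0.5245 0.0026 -0.1064; 0.0026 0.4929 -0.0041; -0.1064 -0.0041 0.3701]  S=[0.9424 -0.0803 -0.2215; -0.0803 0.9595 -0.0672; -0.2215 -0.0672 0.6174]  K=[0.5347 -0.0842 -0.0838; 0.1361 0.5213 -0.0451; 0.0260 0.0680 0.6364]  nu=[-0.8776, -1.4622, -1.8495]  x^+=[-0.0355, -1.3203, 0.6735]  P^+=[0.2178 -0.0153 -0.0074; -0.0153 0.2189 0.0192; -0.0074 0.0192 0.1285]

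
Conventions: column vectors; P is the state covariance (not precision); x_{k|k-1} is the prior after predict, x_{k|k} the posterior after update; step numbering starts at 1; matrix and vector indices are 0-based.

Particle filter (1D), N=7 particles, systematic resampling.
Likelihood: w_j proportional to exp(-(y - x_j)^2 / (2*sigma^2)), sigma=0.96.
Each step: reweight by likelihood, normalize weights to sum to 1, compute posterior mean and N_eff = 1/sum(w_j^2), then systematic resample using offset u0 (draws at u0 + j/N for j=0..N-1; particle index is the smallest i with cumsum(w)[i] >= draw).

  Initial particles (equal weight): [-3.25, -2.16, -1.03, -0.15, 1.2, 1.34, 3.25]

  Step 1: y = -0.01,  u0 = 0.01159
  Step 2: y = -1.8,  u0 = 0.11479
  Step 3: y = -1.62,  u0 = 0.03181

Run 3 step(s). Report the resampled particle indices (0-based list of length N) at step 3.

resampled_idx = [0, 0, 1, 2, 3, 4, 5]

step 1: w=[0.0014, 0.0330, 0.2302, 0.4006, 0.1830, 0.1506, 0.0013]  mean=0.0526  Neff=3.6938  idx=[1, 2, 3, 3, 3, 4, 5]
step 2: w=[0.3959, 0.3079, 0.0970, 0.0970, 0.0970, 0.0032, 0.0020]  mean=-1.2094  Neff=3.5741  idx=[0, 0, 1, 1, 1, 3, 4]
step 3: w=[0.1775, 0.1775, 0.1721, 0.1721, 0.1721, 0.0644, 0.0644]  mean=-1.3178  Neff=6.2445  idx=[0, 0, 1, 2, 3, 4, 5]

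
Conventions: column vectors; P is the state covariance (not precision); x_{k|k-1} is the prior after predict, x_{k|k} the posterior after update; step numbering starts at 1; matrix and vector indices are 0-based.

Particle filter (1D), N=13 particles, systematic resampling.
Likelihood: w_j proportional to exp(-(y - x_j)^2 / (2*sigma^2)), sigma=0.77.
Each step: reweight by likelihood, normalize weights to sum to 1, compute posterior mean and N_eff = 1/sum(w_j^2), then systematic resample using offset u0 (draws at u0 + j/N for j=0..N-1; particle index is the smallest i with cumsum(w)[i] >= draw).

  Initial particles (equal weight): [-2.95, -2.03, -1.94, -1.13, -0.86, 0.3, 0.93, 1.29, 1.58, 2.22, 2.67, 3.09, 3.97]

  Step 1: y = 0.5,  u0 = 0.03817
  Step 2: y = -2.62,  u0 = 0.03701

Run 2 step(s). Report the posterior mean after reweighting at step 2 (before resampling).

post_mean = -0.8118

step 1: w=[0.0000, 0.0014, 0.0020, 0.0330, 0.0653, 0.3003, 0.2657, 0.1835, 0.1161, 0.0256, 0.0059, 0.0011, 0.0000]  mean=0.7330  Neff=4.6732  idx=[4, 5, 5, 5, 5, 6, 6, 6, 6, 7, 7, 8, 8]
step 2: w=[0.9592, 0.0099, 0.0099, 0.0099, 0.0099, 0.0003, 0.0003, 0.0003, 0.0003, 0.0000, 0.0000, 0.0000, 0.0000]  mean=-0.8118  Neff=1.0863  idx=[0, 0, 0, 0, 0, 0, 0, 0, 0, 0, 0, 0, 1]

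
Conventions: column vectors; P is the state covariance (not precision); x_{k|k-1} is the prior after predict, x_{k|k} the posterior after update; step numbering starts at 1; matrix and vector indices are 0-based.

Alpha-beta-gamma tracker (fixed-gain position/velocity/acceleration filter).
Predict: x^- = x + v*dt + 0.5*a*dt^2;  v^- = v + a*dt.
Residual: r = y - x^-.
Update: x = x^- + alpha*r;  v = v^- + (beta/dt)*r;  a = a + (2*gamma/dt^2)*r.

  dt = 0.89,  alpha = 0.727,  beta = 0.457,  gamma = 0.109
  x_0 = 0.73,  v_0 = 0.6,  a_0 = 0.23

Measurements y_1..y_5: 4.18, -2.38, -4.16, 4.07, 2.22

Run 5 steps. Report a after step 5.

a_post = 1.2482

step 1: x_pred=1.3551  r=2.8249  x^+=3.4088  v^+=2.2552  a^+=1.0075
step 2: x_pred=5.8150  r=-8.1950  x^+=-0.1428  v^+=-1.0561  a^+=-1.2479
step 3: x_pred=-1.5769  r=-2.5831  x^+=-3.4548  v^+=-3.4931  a^+=-1.9588
step 4: x_pred=-7.3395  r=11.4095  x^+=0.9552  v^+=0.6221  a^+=1.1813
step 5: x_pred=1.9767  r=0.2433  x^+=2.1536  v^+=1.7983  a^+=1.2482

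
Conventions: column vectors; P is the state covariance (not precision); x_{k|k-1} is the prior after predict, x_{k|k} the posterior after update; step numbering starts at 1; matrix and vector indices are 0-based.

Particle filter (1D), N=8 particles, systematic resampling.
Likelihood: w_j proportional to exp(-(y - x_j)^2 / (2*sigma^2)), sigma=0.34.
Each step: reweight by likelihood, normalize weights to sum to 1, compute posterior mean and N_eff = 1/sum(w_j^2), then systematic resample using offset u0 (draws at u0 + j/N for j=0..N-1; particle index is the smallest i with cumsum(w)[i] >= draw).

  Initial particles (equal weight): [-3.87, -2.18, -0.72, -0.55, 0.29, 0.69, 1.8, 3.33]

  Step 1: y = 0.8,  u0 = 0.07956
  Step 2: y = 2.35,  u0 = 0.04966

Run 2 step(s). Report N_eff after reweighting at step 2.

step 1: w=[0.0000, 0.0000, 0.0000, 0.0003, 0.2522, 0.7372, 0.0103, 0.0000]  mean=0.6001  Neff=1.6470  idx=[4, 4, 5, 5, 5, 5, 5, 5]
step 2: w=[0.0003, 0.0003, 0.1666, 0.1666, 0.1666, 0.1666, 0.1666, 0.1666]  mean=0.6898  Neff=6.0064  idx=[2, 3, 3, 4, 5, 6, 6, 7]

N_eff = 6.0064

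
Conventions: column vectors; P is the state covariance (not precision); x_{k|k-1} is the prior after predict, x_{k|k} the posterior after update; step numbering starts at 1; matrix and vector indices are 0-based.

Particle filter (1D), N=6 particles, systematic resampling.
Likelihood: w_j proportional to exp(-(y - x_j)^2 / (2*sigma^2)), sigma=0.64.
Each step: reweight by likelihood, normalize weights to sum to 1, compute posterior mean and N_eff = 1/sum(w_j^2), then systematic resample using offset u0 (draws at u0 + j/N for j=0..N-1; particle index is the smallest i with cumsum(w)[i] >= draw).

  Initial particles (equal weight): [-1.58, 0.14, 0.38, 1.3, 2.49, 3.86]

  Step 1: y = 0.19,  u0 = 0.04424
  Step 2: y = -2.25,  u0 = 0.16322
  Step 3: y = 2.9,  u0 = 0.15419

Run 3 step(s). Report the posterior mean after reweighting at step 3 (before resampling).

post_mean = 0.3083

step 1: w=[0.0099, 0.4533, 0.4351, 0.1010, 0.0007, 0.0000]  mean=0.3462  Neff=2.4689  idx=[1, 1, 1, 2, 2, 2]
step 2: w=[0.2711, 0.2711, 0.2711, 0.0623, 0.0623, 0.0623]  mean=0.1848  Neff=4.3095  idx=[0, 1, 1, 2, 3, 5]
step 3: w=[0.0747, 0.0747, 0.0747, 0.0747, 0.3507, 0.3507]  mean=0.3083  Neff=3.7280  idx=[2, 4, 4, 5, 5, 5]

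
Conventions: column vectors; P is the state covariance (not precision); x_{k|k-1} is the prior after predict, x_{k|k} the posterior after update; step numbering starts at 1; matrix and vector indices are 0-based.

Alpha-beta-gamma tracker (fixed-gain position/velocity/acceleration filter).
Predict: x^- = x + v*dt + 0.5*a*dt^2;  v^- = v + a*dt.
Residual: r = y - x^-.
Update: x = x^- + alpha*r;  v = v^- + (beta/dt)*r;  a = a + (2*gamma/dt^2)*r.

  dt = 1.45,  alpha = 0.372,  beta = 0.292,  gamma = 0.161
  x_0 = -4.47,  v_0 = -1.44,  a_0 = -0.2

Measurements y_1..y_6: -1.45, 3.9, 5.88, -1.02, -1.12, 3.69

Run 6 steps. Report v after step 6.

step 1: x_pred=-6.7683  r=5.3182  x^+=-4.7899  v^+=-0.6590  a^+=0.6145
step 2: x_pred=-5.0994  r=8.9994  x^+=-1.7517  v^+=2.0443  a^+=1.9928
step 3: x_pred=3.3075  r=2.5725  x^+=4.2645  v^+=5.4519  a^+=2.3868
step 4: x_pred=14.6788  r=-15.6988  x^+=8.8388  v^+=5.7513  a^+=-0.0175
step 5: x_pred=17.1597  r=-18.2797  x^+=10.3597  v^+=2.0447  a^+=-2.8171
step 6: x_pred=10.3630  r=-6.6730  x^+=7.8806  v^+=-3.3839  a^+=-3.8391

v_post = -3.3839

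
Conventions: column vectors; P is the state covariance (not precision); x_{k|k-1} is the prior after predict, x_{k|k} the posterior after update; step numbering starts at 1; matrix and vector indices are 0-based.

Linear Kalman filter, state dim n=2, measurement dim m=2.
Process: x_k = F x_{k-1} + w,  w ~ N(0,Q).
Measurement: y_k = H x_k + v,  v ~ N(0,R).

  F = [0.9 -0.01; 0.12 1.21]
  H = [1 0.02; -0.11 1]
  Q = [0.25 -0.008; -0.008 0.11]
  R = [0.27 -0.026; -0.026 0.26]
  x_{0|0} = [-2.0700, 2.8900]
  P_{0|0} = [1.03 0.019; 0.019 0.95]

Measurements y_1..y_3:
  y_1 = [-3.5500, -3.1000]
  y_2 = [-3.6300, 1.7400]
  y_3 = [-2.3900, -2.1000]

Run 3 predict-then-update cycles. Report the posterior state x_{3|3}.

x_post = [-2.6175, -1.7511]

step 1: x^-=[-1.8919, 3.2485]  P^-=[1.0841 0.1124; 0.1124 1.5212]  S=[1.3592 -0.0027; -0.0027 1.7696]  K=[0.7992 -0.0027; 0.1068 0.8528]  nu=[-1.7231, -6.5566]  x^+=[-3.2516, -2.5270]  P^+=[0.2158 0.0023; 0.0023 0.2192]
step 2: x^-=[-2.9012, -3.4479]  P^-=[0.4248 0.0151; 0.0151 0.4347]  S=[0.6956 -0.0489; -0.0489 0.6965]  K=[0.6110 -0.0024; 0.0784 0.6272]  nu=[-0.6599, 4.8687]  x^+=[-3.3162, -0.4458]  P^+=[0.1650 0.0016; 0.0016 0.1612]
step 3: x^-=[-2.9801, -0.9373]  P^-=[0.3836 0.0096; 0.0096 0.3489]  S=[0.6542 -0.0516; -0.0516 0.6114]  K=[0.5865 -0.0038; 0.0708 0.5749]  nu=[0.6089, -1.4905]  x^+=[-2.6175, -1.7511]  P^+=[0.1584 0.0012; 0.0012 0.1478]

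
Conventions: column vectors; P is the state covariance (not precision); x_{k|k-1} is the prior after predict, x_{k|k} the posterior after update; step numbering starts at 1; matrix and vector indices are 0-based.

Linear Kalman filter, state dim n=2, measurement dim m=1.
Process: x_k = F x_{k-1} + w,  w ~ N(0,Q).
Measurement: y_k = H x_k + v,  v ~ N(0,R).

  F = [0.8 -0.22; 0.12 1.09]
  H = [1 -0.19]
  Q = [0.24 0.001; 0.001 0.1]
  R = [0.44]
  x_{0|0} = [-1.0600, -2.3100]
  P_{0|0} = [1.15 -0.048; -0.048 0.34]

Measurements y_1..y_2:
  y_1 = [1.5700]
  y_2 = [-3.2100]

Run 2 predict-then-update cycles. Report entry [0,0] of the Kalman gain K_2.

step 1: x^-=[-0.3398, -2.6451]  P^-=[1.0094 -0.0107; -0.0107 0.5080]  S=[1.4718]  K=[0.6872; -0.0729]  nu=[1.4072]  x^+=[0.6272, -2.7476]  P^+=[0.3143 0.0630; 0.0630 0.5001]
step 2: x^-=[1.1063, -2.9196]  P^-=[0.4432 -0.0355; -0.0355 0.7152]  S=[0.9225]  K=[0.4877; -0.1858]  nu=[-4.8710]  x^+=[-1.2695, -2.0146]  P^+=[0.2237 0.0481; 0.0481 0.6834]

K[0,0] = 0.4877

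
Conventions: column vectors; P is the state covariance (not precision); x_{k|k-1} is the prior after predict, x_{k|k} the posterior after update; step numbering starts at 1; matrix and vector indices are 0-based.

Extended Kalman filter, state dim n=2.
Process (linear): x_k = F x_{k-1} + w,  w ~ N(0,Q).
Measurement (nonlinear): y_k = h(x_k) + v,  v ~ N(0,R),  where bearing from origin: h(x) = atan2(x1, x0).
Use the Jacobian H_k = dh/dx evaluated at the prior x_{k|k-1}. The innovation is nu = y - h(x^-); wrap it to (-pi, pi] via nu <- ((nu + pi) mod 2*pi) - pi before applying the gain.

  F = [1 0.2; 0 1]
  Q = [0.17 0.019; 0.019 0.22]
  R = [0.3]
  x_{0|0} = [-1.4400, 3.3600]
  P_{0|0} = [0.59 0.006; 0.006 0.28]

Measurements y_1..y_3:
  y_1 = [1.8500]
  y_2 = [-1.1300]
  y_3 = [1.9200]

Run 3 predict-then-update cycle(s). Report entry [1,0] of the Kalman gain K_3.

K[1,0] = 0.1783

step 1: x^-=[-0.7680, 3.3600]  P^-=[0.7736 0.0810; 0.0810 0.5000]  H_jac=[-0.2828 -0.0646]  S=[0.3669]  K=[-0.6106; -0.1505]  nu=[0.0545]  x^+=[-0.8013, 3.3518]  P^+=[0.6368 0.0473; 0.0473 0.4917]
step 2: x^-=[-0.1309, 3.3518]  P^-=[0.8454 0.1646; 0.1646 0.7117]  H_jac=[-0.2979 -0.0116]  S=[0.3763]  K=[-0.6744; -0.1523]  nu=[-2.7398]  x^+=[1.7168, 3.7692]  P^+=[0.6743 0.1260; 0.1260 0.7030]
step 3: x^-=[2.4707, 3.7692]  P^-=[0.9228 0.2855; 0.2855 0.9230]  H_jac=[-0.1856 0.1216]  S=[0.3325]  K=[-0.4105; 0.1783]  nu=[0.9294]  x^+=[2.0892, 3.9349]  P^+=[0.8667 0.3099; 0.3099 0.9124]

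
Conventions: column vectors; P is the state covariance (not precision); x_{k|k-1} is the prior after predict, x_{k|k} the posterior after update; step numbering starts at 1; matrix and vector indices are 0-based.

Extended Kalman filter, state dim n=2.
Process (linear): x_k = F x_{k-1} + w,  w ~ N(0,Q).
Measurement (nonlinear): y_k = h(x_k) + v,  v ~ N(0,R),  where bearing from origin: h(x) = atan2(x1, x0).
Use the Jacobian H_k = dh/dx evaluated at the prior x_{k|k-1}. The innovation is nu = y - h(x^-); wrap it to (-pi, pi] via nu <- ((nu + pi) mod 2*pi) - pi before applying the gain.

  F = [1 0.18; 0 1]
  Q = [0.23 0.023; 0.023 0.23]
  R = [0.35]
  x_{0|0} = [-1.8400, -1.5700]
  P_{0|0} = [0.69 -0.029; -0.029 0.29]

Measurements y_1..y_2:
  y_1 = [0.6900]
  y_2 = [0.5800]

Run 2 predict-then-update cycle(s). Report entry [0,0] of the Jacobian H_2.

step 1: x^-=[-2.1226, -1.5700]  P^-=[0.9190 0.0462; 0.0462 0.5200]  H_jac=[0.2252 -0.3045]  S=[0.4385]  K=[0.4399; -0.3374]  nu=[-3.0884]  x^+=[-3.4813, -0.5280]  P^+=[0.8341 0.1113; 0.1113 0.4701]
step 2: x^-=[-3.5764, -0.5280]  P^-=[1.1194 0.2189; 0.2189 0.7001]  H_jac=[0.0404 -0.2736]  S=[0.3994]  K=[-0.0367; -0.4575]  nu=[-2.7082]  x^+=[-3.4769, 0.7110]  P^+=[1.1188 0.2122; 0.2122 0.6165]

H_jac[0,0] = 0.0404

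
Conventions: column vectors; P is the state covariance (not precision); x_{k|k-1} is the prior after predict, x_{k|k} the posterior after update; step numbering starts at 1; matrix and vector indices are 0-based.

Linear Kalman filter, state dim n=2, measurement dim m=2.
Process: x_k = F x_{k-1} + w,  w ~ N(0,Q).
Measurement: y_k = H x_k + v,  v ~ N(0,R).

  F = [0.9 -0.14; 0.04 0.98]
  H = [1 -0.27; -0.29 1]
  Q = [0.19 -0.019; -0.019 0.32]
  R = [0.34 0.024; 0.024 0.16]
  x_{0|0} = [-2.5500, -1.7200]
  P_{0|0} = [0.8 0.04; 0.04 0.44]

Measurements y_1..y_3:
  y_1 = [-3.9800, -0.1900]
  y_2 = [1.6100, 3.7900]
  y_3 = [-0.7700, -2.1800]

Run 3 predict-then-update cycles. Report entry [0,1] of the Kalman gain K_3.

step 1: x^-=[-2.0542, -1.7876]  P^-=[0.8365 -0.0155; -0.0155 0.7470]  S=[1.2394 -0.4370; -0.4370 0.9863]  K=[0.6946 0.0461; 0.1107 0.8109]  nu=[-2.4085, 1.0019]  x^+=[-3.6809, -1.2417]  P^+=[0.2645 0.1007; 0.1007 0.1616]
step 2: x^-=[-3.1390, -1.3641]  P^-=[0.3820 0.0566; 0.0566 0.4835]  S=[0.7267 -0.1563; -0.1563 0.6428]  K=[0.5134 0.0406; 0.0575 0.7407]  nu=[4.3807, 4.2438]  x^+=[-0.7180, 2.0312]  P^+=[0.1959 0.0756; 0.0756 0.1418]
step 3: x^-=[-0.9305, 1.9618]  P^-=[0.3324 0.0349; 0.0349 0.4624]  S=[0.6873 -0.1597; -0.1597 0.6302]  K=[0.4753 0.0228; 0.0381 0.7274]  nu=[0.6902, -4.4117]  x^+=[-0.7030, -1.2211]  P^+=[0.1803 0.0673; 0.0673 0.1368]

K[0,1] = 0.0228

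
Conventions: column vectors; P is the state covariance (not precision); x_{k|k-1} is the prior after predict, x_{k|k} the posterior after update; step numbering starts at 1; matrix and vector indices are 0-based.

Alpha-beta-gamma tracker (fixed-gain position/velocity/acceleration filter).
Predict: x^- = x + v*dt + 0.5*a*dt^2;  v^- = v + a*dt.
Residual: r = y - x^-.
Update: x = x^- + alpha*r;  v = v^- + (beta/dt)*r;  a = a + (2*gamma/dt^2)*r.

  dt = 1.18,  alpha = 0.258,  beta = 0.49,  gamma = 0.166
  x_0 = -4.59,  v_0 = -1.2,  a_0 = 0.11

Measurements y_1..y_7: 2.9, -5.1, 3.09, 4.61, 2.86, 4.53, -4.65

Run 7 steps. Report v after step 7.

v_post = -8.6788

step 1: x_pred=-5.9294  r=8.8294  x^+=-3.6514  v^+=2.5963  a^+=2.2153
step 2: x_pred=0.9544  r=-6.0544  x^+=-0.6076  v^+=2.6961  a^+=0.7717
step 3: x_pred=3.1111  r=-0.0211  x^+=3.1056  v^+=3.5980  a^+=0.7666
step 4: x_pred=7.8850  r=-3.2750  x^+=7.0400  v^+=3.1427  a^+=-0.0142
step 5: x_pred=10.7385  r=-7.8785  x^+=8.7058  v^+=-0.1457  a^+=-1.8927
step 6: x_pred=7.2162  r=-2.6862  x^+=6.5231  v^+=-3.4946  a^+=-2.5332
step 7: x_pred=0.6359  r=-5.2859  x^+=-0.7278  v^+=-8.6788  a^+=-3.7936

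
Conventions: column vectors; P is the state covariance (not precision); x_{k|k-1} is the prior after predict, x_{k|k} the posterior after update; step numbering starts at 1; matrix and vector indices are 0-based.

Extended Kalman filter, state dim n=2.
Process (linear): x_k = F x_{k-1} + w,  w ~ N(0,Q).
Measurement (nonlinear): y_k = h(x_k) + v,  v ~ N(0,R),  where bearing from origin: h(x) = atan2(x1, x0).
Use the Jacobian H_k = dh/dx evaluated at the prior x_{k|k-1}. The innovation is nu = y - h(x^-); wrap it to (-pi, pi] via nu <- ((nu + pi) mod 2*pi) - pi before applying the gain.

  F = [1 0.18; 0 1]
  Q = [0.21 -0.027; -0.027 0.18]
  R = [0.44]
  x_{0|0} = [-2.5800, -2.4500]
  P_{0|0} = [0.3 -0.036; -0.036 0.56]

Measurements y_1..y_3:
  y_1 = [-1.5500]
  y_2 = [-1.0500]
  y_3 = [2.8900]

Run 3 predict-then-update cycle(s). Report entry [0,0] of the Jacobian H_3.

step 1: x^-=[-3.0210, -2.4500]  P^-=[0.5152 0.0378; 0.0378 0.7400]  H_jac=[0.1619 -0.1997]  S=[0.4806]  K=[0.1579; -0.2947]  nu=[0.9102]  x^+=[-2.8773, -2.7183]  P^+=[0.5032 0.0602; 0.0602 0.6983]
step 2: x^-=[-3.3666, -2.7183]  P^-=[0.7575 0.1589; 0.1589 0.8783]  H_jac=[0.1452 -0.1798]  S=[0.4761]  K=[0.1710; -0.2833]  nu=[1.4123]  x^+=[-3.1250, -3.1183]  P^+=[0.7436 0.1819; 0.1819 0.8401]
step 3: x^-=[-3.6864, -3.1183]  P^-=[1.0463 0.3061; 0.3061 1.0201]  H_jac=[0.1338 -0.1581]  S=[0.4713]  K=[0.1942; -0.2554]  nu=[-0.9537]  x^+=[-3.8716, -2.8748]  P^+=[1.0285 0.3295; 0.3295 0.9893]

H_jac[0,0] = 0.1338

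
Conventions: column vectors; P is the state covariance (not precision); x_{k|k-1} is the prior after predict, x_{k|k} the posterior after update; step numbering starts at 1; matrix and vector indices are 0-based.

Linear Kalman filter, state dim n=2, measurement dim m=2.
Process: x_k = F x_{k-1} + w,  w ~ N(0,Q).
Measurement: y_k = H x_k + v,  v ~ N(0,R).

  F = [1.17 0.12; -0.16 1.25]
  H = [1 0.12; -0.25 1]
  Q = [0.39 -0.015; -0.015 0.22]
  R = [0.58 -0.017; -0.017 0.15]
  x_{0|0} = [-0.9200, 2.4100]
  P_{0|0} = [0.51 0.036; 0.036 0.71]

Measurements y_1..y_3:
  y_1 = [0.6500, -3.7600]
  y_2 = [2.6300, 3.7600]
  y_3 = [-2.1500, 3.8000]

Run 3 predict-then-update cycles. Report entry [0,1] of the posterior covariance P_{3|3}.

P_post[0,1] = 0.0466

step 1: x^-=[-0.7872, 3.1597]  P^-=[1.1085 0.0480; 0.0480 1.3280]  S=[1.7191 -0.0882; -0.0882 1.5233]  K=[0.6423 -0.1132; 0.1654 0.8735]  nu=[1.0580, -7.1165]  x^+=[0.6982, -2.8816]  P^+=[0.3668 0.0638; 0.0638 0.1442]
step 2: x^-=[0.4711, -3.7137]  P^-=[0.9121 0.0300; 0.0300 0.4291]  S=[1.5055 -0.1644; -0.1644 0.6211]  K=[0.5905 -0.1625; 0.1321 0.7138]  nu=[2.6046, 7.5914]  x^+=[0.7757, 2.0489]  P^+=[0.3392 0.0504; 0.0504 0.1174]
step 3: x^-=[1.1534, 2.4371]  P^-=[0.8702 0.0118; 0.0118 0.3920]  S=[1.4587 -0.1760; -0.1760 0.5905]  K=[0.5762 -0.1766; 0.1243 0.6959]  nu=[-3.5959, 1.6513]  x^+=[-1.2102, 3.1391]  P^+=[0.3316 0.0466; 0.0466 0.1139]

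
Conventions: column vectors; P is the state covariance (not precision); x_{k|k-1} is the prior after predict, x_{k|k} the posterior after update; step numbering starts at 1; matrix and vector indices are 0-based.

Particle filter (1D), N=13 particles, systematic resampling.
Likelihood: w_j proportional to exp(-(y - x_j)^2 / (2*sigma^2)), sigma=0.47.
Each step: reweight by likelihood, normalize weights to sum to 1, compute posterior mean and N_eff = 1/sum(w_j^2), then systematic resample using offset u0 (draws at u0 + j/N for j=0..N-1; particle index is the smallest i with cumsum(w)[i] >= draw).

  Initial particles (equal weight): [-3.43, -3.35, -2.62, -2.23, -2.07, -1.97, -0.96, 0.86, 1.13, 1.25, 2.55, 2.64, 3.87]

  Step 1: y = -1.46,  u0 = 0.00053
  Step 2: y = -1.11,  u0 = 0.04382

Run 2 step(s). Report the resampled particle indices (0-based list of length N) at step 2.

resampled_idx = [3, 5, 7, 9, 10, 10, 10, 11, 11, 11, 12, 12, 12]

step 1: w=[0.0001, 0.0002, 0.0255, 0.1403, 0.2312, 0.2979, 0.3048, 0.0000, 0.0000, 0.0000, 0.0000, 0.0000, 0.0000]  mean=-1.7387  Neff=3.9146  idx=[2, 3, 3, 4, 4, 4, 5, 5, 5, 5, 6, 6, 6]
step 2: w=[0.0014, 0.0143, 0.0143, 0.0303, 0.0303, 0.0303, 0.0458, 0.0458, 0.0458, 0.0458, 0.2320, 0.2320, 0.2320]  mean=-1.2844  Neff=5.7794  idx=[3, 5, 7, 9, 10, 10, 10, 11, 11, 11, 12, 12, 12]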